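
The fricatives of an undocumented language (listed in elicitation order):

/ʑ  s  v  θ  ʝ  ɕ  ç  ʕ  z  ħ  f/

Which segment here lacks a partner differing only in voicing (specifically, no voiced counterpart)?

Labiodental: /f/ ~ /v/
Alveolar: /s/ ~ /z/
Alveolo-palatal: /ɕ/ ~ /ʑ/
Palatal: /ç/ ~ /ʝ/
Pharyngeal: /ħ/ ~ /ʕ/
Dental: only /θ/ (voiceless); no voiced partner.
So /θ/ is the unpaired segment.

/θ/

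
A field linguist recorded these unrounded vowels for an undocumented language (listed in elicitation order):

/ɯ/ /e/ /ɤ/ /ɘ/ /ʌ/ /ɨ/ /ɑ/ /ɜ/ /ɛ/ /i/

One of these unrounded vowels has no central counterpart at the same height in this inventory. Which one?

/ɑ/

High: /i/ ~ /ɨ/ ~ /ɯ/
High-mid: /e/ ~ /ɘ/ ~ /ɤ/
Low-mid: /ɛ/ ~ /ɜ/ ~ /ʌ/
Low: only /ɑ/ (back); no central partner.
So /ɑ/ is the unpaired segment.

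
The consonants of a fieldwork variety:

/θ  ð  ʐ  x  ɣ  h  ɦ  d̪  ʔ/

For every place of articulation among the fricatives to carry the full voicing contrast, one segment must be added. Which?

place of articulation  voiceless  voiced  
dental            θ         ð       
retroflex         —         ʐ       
velar             x         ɣ       
glottal           h         ɦ       
The retroflex row has no voiceless member, so the gap is the voiceless retroflex fricative /ʂ/.

/ʂ/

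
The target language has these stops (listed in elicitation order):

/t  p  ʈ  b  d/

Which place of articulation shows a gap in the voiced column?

place of articulation  voiceless  voiced  
bilabial          p         b       
alveolar          t         d       
retroflex         ʈ         —       
Every place of articulation has a voiced member except retroflex, where /ɖ/ would be expected.

retroflex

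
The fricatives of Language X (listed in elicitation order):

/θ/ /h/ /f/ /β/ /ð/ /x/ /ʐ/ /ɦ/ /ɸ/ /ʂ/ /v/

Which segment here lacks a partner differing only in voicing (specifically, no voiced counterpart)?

Bilabial: /ɸ/ ~ /β/
Labiodental: /f/ ~ /v/
Dental: /θ/ ~ /ð/
Retroflex: /ʂ/ ~ /ʐ/
Glottal: /h/ ~ /ɦ/
Velar: only /x/ (voiceless); no voiced partner.
So /x/ is the unpaired segment.

/x/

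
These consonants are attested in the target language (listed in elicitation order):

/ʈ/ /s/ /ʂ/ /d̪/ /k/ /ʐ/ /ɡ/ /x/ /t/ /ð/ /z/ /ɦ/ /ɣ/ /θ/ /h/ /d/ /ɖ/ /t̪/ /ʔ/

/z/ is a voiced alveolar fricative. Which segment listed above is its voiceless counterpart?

The voiceless counterpart is a voiceless alveolar fricative — in this inventory, /s/.

/s/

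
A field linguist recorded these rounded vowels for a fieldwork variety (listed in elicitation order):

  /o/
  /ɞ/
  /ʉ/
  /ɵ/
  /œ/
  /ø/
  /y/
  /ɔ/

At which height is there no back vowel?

high

Front: /y/ (high), /ø/ (high-mid), /œ/ (low-mid).
Central: /ʉ/ (high), /ɵ/ (high-mid), /ɞ/ (low-mid).
Back: /o/ (high-mid), /ɔ/ (low-mid).
Every height has a back member except high, where /u/ would be expected.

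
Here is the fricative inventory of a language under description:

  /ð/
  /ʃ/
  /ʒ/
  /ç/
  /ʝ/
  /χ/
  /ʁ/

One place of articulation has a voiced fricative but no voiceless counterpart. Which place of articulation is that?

Voiceless: /ʃ/ (postalveolar), /ç/ (palatal), /χ/ (uvular).
Voiced: /ð/ (dental), /ʒ/ (postalveolar), /ʝ/ (palatal), /ʁ/ (uvular).
Every place of articulation has a voiceless member except dental, where /θ/ would be expected.

dental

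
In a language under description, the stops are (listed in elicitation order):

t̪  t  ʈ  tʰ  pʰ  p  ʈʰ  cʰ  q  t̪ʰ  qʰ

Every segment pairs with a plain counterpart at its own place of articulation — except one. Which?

Bilabial: /p/ ~ /pʰ/
Dental: /t̪/ ~ /t̪ʰ/
Alveolar: /t/ ~ /tʰ/
Retroflex: /ʈ/ ~ /ʈʰ/
Uvular: /q/ ~ /qʰ/
Palatal: only /cʰ/ (aspirated); no plain partner.
So /cʰ/ is the unpaired segment.

/cʰ/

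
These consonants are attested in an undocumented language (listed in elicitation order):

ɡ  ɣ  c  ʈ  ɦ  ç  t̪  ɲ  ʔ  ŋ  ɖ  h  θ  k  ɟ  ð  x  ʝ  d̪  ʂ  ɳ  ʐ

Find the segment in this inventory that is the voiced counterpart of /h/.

/h/ is a voiceless glottal fricative.
The voiced counterpart is a voiced glottal fricative — in this inventory, /ɦ/.

/ɦ/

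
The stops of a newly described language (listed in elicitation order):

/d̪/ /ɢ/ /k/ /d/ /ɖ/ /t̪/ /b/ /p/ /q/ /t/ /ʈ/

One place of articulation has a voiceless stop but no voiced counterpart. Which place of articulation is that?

velar

place of articulation  voiceless  voiced  
bilabial          p         b       
dental            t̪        d̪      
alveolar          t         d       
retroflex         ʈ         ɖ       
velar             k         —       
uvular            q         ɢ       
Every place of articulation has a voiced member except velar, where /ɡ/ would be expected.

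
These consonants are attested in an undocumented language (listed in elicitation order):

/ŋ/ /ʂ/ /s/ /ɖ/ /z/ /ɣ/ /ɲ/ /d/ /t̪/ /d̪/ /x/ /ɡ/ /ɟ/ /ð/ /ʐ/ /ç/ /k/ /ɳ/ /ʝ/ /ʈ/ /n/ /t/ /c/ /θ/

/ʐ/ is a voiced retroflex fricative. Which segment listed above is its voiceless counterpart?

/ʂ/

The voiceless counterpart is a voiceless retroflex fricative — in this inventory, /ʂ/.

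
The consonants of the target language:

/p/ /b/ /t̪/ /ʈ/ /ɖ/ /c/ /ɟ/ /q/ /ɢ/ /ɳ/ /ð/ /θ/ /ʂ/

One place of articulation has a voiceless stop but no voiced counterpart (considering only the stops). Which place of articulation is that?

dental

Voiceless: /p/ (bilabial), /t̪/ (dental), /ʈ/ (retroflex), /c/ (palatal), /q/ (uvular).
Voiced: /b/ (bilabial), /ɖ/ (retroflex), /ɟ/ (palatal), /ɢ/ (uvular).
Every place of articulation has a voiced member except dental, where /d̪/ would be expected.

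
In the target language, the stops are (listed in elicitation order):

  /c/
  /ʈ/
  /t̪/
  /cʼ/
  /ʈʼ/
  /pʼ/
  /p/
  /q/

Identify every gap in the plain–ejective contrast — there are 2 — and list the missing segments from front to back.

Plain: /p/ (bilabial), /t̪/ (dental), /ʈ/ (retroflex), /c/ (palatal), /q/ (uvular).
Ejective: /pʼ/ (bilabial), /ʈʼ/ (retroflex), /cʼ/ (palatal).
Gaps, from front to back: dental lacks ejective (/t̪ʼ/); uvular lacks ejective (/qʼ/).

/t̪ʼ/, /qʼ/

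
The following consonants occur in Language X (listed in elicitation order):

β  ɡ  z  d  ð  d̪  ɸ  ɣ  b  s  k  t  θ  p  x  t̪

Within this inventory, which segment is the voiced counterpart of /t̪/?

/d̪/

/t̪/ is a voiceless dental stop.
The voiced counterpart is a voiced dental stop — in this inventory, /d̪/.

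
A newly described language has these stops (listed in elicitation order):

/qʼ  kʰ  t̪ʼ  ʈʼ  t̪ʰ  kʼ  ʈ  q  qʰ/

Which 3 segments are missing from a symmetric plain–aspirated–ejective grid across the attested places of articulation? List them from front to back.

Plain: /ʈ/ (retroflex), /q/ (uvular).
Aspirated: /t̪ʰ/ (dental), /kʰ/ (velar), /qʰ/ (uvular).
Ejective: /t̪ʼ/ (dental), /ʈʼ/ (retroflex), /kʼ/ (velar), /qʼ/ (uvular).
Gaps, from front to back: dental lacks plain (/t̪/); retroflex lacks aspirated (/ʈʰ/); velar lacks plain (/k/).

/t̪/, /ʈʰ/, /k/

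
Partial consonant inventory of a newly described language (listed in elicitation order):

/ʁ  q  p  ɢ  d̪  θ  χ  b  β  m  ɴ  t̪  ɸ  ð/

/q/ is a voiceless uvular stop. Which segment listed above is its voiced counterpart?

The voiced counterpart is a voiced uvular stop — in this inventory, /ɢ/.

/ɢ/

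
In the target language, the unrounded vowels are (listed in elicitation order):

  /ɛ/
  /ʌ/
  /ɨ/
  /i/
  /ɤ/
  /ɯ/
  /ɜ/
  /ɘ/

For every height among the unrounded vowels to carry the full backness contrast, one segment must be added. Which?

/e/

high: front /i/, central /ɨ/, back /ɯ/.
high-mid: front —, central /ɘ/, back /ɤ/.
low-mid: front /ɛ/, central /ɜ/, back /ʌ/.
The high-mid row has no front member, so the gap is the high-mid front unrounded vowel /e/.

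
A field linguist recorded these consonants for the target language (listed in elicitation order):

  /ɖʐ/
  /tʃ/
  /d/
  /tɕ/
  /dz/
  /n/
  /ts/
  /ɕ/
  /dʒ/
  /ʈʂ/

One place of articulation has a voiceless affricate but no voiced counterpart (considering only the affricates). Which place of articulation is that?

place of articulation  voiceless  voiced  
alveolar          ts        dz      
postalveolar      tʃ        dʒ      
retroflex         ʈʂ        ɖʐ      
alveolo-palatal   tɕ        —       
Every place of articulation has a voiced member except alveolo-palatal, where /dʑ/ would be expected.

alveolo-palatal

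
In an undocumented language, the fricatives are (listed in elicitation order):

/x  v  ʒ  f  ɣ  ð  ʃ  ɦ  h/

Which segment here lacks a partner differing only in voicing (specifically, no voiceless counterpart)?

/ð/

Labiodental: /f/ ~ /v/
Postalveolar: /ʃ/ ~ /ʒ/
Velar: /x/ ~ /ɣ/
Glottal: /h/ ~ /ɦ/
Dental: only /ð/ (voiced); no voiceless partner.
So /ð/ is the unpaired segment.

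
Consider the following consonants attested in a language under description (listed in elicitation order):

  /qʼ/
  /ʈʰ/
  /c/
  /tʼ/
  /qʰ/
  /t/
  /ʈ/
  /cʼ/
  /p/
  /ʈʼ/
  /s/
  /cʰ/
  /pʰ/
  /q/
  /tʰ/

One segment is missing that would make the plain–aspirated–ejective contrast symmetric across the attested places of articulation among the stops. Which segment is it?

Plain: /p/ (bilabial), /t/ (alveolar), /ʈ/ (retroflex), /c/ (palatal), /q/ (uvular).
Aspirated: /pʰ/ (bilabial), /tʰ/ (alveolar), /ʈʰ/ (retroflex), /cʰ/ (palatal), /qʰ/ (uvular).
Ejective: /tʼ/ (alveolar), /ʈʼ/ (retroflex), /cʼ/ (palatal), /qʼ/ (uvular).
The bilabial row has no ejective member, so the gap is the ejective bilabial stop /pʼ/.

/pʼ/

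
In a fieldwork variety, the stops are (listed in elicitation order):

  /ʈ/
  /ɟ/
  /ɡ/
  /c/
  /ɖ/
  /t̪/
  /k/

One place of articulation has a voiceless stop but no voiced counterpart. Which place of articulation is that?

dental

place of articulation  voiceless  voiced  
dental            t̪        —       
retroflex         ʈ         ɖ       
palatal           c         ɟ       
velar             k         ɡ       
Every place of articulation has a voiced member except dental, where /d̪/ would be expected.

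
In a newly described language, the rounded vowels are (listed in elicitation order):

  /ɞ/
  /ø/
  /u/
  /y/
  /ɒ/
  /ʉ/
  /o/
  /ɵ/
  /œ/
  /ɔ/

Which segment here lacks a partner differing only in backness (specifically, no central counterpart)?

High: /y/ ~ /ʉ/ ~ /u/
High-mid: /ø/ ~ /ɵ/ ~ /o/
Low-mid: /œ/ ~ /ɞ/ ~ /ɔ/
Low: only /ɒ/ (back); no central partner.
So /ɒ/ is the unpaired segment.

/ɒ/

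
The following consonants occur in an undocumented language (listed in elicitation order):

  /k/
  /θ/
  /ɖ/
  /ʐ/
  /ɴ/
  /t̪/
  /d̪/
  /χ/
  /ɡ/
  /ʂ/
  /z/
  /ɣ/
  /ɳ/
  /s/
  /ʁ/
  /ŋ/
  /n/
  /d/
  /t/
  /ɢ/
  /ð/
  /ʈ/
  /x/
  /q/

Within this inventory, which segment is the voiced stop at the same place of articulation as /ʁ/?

/ʁ/ is a voiced uvular fricative.
The voiced stop at the same place is a voiced uvular stop — in this inventory, /ɢ/.

/ɢ/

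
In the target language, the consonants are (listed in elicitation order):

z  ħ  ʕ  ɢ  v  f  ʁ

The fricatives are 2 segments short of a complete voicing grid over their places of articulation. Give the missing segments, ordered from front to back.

place of articulation  voiceless  voiced  
labiodental       f         v       
alveolar          —         z       
uvular            —         ʁ       
pharyngeal        ħ         ʕ       
Gaps, from front to back: alveolar lacks voiceless (/s/); uvular lacks voiceless (/χ/).

/s/, /χ/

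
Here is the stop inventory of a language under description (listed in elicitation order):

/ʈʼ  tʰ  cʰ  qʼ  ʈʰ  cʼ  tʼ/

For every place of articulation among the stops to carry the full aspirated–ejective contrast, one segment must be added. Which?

alveolar: aspirated /tʰ/, ejective /tʼ/.
retroflex: aspirated /ʈʰ/, ejective /ʈʼ/.
palatal: aspirated /cʰ/, ejective /cʼ/.
uvular: aspirated —, ejective /qʼ/.
The uvular row has no aspirated member, so the gap is the aspirated uvular stop /qʰ/.

/qʰ/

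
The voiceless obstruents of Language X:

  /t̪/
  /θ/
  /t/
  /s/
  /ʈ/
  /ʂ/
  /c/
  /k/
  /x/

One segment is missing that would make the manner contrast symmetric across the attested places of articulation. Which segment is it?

place of articulation  stop      fricative
dental            t̪        θ       
alveolar          t         s       
retroflex         ʈ         ʂ       
palatal           c         —       
velar             k         x       
The palatal row has no fricative member, so the gap is the palatal fricative /ç/.

/ç/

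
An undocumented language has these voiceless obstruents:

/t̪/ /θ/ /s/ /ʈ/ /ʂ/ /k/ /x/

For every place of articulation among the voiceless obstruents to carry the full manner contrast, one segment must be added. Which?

/t/

place of articulation  stop      fricative
dental            t̪        θ       
alveolar          —         s       
retroflex         ʈ         ʂ       
velar             k         x       
The alveolar row has no stop member, so the gap is the alveolar stop /t/.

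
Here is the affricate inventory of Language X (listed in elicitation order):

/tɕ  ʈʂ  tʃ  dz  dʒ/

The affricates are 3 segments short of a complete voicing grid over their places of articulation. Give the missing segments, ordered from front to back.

alveolar: voiceless —, voiced /dz/.
postalveolar: voiceless /tʃ/, voiced /dʒ/.
retroflex: voiceless /ʈʂ/, voiced —.
alveolo-palatal: voiceless /tɕ/, voiced —.
Gaps, from front to back: alveolar lacks voiceless (/ts/); retroflex lacks voiced (/ɖʐ/); alveolo-palatal lacks voiced (/dʑ/).

/ts/, /ɖʐ/, /dʑ/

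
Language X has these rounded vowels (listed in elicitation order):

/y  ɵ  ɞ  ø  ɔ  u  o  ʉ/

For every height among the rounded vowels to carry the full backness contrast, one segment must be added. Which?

height            front     central   back    
high              y         ʉ         u       
high-mid          ø         ɵ         o       
low-mid           —         ɞ         ɔ       
The low-mid row has no front member, so the gap is the low-mid front rounded vowel /œ/.

/œ/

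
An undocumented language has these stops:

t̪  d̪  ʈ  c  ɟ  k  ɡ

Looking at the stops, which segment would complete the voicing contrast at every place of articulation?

/ɖ/

Voiceless: /t̪/ (dental), /ʈ/ (retroflex), /c/ (palatal), /k/ (velar).
Voiced: /d̪/ (dental), /ɟ/ (palatal), /ɡ/ (velar).
The retroflex row has no voiced member, so the gap is the voiced retroflex stop /ɖ/.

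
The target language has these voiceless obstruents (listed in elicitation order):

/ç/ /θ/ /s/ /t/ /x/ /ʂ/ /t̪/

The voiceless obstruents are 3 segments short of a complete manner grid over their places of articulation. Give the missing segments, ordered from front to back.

/ʈ/, /c/, /k/

dental: stop /t̪/, fricative /θ/.
alveolar: stop /t/, fricative /s/.
retroflex: stop —, fricative /ʂ/.
palatal: stop —, fricative /ç/.
velar: stop —, fricative /x/.
Gaps, from front to back: retroflex lacks stop (/ʈ/); palatal lacks stop (/c/); velar lacks stop (/k/).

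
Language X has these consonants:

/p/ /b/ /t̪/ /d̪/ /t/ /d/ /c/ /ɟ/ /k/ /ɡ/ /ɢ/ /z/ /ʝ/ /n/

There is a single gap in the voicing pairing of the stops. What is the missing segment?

/q/

Voiceless: /p/ (bilabial), /t̪/ (dental), /t/ (alveolar), /c/ (palatal), /k/ (velar).
Voiced: /b/ (bilabial), /d̪/ (dental), /d/ (alveolar), /ɟ/ (palatal), /ɡ/ (velar), /ɢ/ (uvular).
The uvular row has no voiceless member, so the gap is the voiceless uvular stop /q/.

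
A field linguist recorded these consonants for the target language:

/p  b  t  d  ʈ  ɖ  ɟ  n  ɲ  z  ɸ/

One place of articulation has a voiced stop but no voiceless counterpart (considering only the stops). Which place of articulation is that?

place of articulation  voiceless  voiced  
bilabial          p         b       
alveolar          t         d       
retroflex         ʈ         ɖ       
palatal           —         ɟ       
Every place of articulation has a voiceless member except palatal, where /c/ would be expected.

palatal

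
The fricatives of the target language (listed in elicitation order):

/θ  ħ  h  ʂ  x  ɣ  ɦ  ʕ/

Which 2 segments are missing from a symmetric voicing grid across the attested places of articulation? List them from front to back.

/ð/, /ʐ/

place of articulation  voiceless  voiced  
dental            θ         —       
retroflex         ʂ         —       
velar             x         ɣ       
pharyngeal        ħ         ʕ       
glottal           h         ɦ       
Gaps, from front to back: dental lacks voiced (/ð/); retroflex lacks voiced (/ʐ/).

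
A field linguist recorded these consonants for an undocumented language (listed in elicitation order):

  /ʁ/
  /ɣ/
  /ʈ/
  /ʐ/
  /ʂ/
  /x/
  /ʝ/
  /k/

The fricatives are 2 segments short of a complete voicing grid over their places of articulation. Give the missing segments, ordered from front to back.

Voiceless: /ʂ/ (retroflex), /x/ (velar).
Voiced: /ʐ/ (retroflex), /ʝ/ (palatal), /ɣ/ (velar), /ʁ/ (uvular).
Gaps, from front to back: palatal lacks voiceless (/ç/); uvular lacks voiceless (/χ/).

/ç/, /χ/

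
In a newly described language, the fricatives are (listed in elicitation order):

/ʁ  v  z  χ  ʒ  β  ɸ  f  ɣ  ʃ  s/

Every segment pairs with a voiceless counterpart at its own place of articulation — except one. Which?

/ɣ/

Bilabial: /ɸ/ ~ /β/
Labiodental: /f/ ~ /v/
Alveolar: /s/ ~ /z/
Postalveolar: /ʃ/ ~ /ʒ/
Uvular: /χ/ ~ /ʁ/
Velar: only /ɣ/ (voiced); no voiceless partner.
So /ɣ/ is the unpaired segment.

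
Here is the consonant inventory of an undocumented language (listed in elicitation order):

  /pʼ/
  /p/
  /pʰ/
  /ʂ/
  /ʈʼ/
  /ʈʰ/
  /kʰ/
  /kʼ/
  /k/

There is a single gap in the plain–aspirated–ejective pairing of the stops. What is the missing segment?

bilabial: plain /p/, aspirated /pʰ/, ejective /pʼ/.
retroflex: plain —, aspirated /ʈʰ/, ejective /ʈʼ/.
velar: plain /k/, aspirated /kʰ/, ejective /kʼ/.
The retroflex row has no plain member, so the gap is the plain retroflex stop /ʈ/.

/ʈ/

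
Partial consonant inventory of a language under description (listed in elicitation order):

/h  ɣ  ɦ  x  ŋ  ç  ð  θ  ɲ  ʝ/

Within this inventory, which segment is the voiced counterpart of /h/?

/h/ is a voiceless glottal fricative.
The voiced counterpart is a voiced glottal fricative — in this inventory, /ɦ/.

/ɦ/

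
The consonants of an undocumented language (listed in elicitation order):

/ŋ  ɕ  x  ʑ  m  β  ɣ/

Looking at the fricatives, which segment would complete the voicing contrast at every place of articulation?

Voiceless: /ɕ/ (alveolo-palatal), /x/ (velar).
Voiced: /β/ (bilabial), /ʑ/ (alveolo-palatal), /ɣ/ (velar).
The bilabial row has no voiceless member, so the gap is the voiceless bilabial fricative /ɸ/.

/ɸ/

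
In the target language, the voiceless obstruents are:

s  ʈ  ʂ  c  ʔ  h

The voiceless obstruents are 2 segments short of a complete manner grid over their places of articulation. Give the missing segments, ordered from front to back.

place of articulation  stop      fricative
alveolar          —         s       
retroflex         ʈ         ʂ       
palatal           c         —       
glottal           ʔ         h       
Gaps, from front to back: alveolar lacks stop (/t/); palatal lacks fricative (/ç/).

/t/, /ç/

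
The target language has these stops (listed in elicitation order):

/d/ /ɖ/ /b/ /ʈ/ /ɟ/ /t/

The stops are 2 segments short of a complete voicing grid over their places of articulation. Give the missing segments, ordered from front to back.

/p/, /c/

place of articulation  voiceless  voiced  
bilabial          —         b       
alveolar          t         d       
retroflex         ʈ         ɖ       
palatal           —         ɟ       
Gaps, from front to back: bilabial lacks voiceless (/p/); palatal lacks voiceless (/c/).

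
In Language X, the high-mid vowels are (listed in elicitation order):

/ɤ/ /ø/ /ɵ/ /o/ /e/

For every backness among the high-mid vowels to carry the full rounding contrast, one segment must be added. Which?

/ɘ/

backness          unrounded  rounded 
front             e         ø       
central           —         ɵ       
back              ɤ         o       
The central row has no unrounded member, so the gap is the central unrounded vowel /ɘ/.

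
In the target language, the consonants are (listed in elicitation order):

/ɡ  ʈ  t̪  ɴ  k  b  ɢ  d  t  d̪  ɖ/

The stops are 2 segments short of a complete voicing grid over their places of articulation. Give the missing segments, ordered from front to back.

Voiceless: /t̪/ (dental), /t/ (alveolar), /ʈ/ (retroflex), /k/ (velar).
Voiced: /b/ (bilabial), /d̪/ (dental), /d/ (alveolar), /ɖ/ (retroflex), /ɡ/ (velar), /ɢ/ (uvular).
Gaps, from front to back: bilabial lacks voiceless (/p/); uvular lacks voiceless (/q/).

/p/, /q/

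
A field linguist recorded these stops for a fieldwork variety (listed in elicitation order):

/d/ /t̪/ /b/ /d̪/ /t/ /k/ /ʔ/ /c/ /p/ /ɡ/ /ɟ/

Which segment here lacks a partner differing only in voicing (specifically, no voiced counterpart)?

/ʔ/

Bilabial: /p/ ~ /b/
Dental: /t̪/ ~ /d̪/
Alveolar: /t/ ~ /d/
Palatal: /c/ ~ /ɟ/
Velar: /k/ ~ /ɡ/
Glottal: only /ʔ/ (voiceless); no voiced partner.
So /ʔ/ is the unpaired segment.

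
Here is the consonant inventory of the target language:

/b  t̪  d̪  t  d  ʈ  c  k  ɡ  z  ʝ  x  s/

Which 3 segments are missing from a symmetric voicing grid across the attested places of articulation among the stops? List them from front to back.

Voiceless: /t̪/ (dental), /t/ (alveolar), /ʈ/ (retroflex), /c/ (palatal), /k/ (velar).
Voiced: /b/ (bilabial), /d̪/ (dental), /d/ (alveolar), /ɡ/ (velar).
Gaps, from front to back: bilabial lacks voiceless (/p/); retroflex lacks voiced (/ɖ/); palatal lacks voiced (/ɟ/).

/p/, /ɖ/, /ɟ/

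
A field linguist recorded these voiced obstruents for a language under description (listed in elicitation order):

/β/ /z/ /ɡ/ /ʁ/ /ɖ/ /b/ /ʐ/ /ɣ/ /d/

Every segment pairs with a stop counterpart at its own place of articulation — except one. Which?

/ʁ/

Bilabial: /b/ ~ /β/
Alveolar: /d/ ~ /z/
Retroflex: /ɖ/ ~ /ʐ/
Velar: /ɡ/ ~ /ɣ/
Uvular: only /ʁ/ (fricative); no stop partner.
So /ʁ/ is the unpaired segment.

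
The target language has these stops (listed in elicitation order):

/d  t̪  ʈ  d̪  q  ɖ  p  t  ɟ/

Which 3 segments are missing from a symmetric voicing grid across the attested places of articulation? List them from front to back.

/b/, /c/, /ɢ/

Voiceless: /p/ (bilabial), /t̪/ (dental), /t/ (alveolar), /ʈ/ (retroflex), /q/ (uvular).
Voiced: /d̪/ (dental), /d/ (alveolar), /ɖ/ (retroflex), /ɟ/ (palatal).
Gaps, from front to back: bilabial lacks voiced (/b/); palatal lacks voiceless (/c/); uvular lacks voiced (/ɢ/).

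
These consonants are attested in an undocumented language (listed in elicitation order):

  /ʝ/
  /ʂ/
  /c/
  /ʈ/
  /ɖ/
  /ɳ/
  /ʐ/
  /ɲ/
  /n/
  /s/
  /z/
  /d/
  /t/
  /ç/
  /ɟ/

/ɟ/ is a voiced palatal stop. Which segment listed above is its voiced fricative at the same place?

The voiced fricative at the same place is a voiced palatal fricative — in this inventory, /ʝ/.

/ʝ/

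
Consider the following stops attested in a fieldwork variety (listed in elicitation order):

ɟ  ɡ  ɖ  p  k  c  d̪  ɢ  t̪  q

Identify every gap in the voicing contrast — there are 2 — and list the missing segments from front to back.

Voiceless: /p/ (bilabial), /t̪/ (dental), /c/ (palatal), /k/ (velar), /q/ (uvular).
Voiced: /d̪/ (dental), /ɖ/ (retroflex), /ɟ/ (palatal), /ɡ/ (velar), /ɢ/ (uvular).
Gaps, from front to back: bilabial lacks voiced (/b/); retroflex lacks voiceless (/ʈ/).

/b/, /ʈ/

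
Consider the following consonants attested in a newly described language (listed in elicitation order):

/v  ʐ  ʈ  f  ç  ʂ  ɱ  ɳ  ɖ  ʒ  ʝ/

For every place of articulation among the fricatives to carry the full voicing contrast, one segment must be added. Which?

/ʃ/

Voiceless: /f/ (labiodental), /ʂ/ (retroflex), /ç/ (palatal).
Voiced: /v/ (labiodental), /ʒ/ (postalveolar), /ʐ/ (retroflex), /ʝ/ (palatal).
The postalveolar row has no voiceless member, so the gap is the voiceless postalveolar fricative /ʃ/.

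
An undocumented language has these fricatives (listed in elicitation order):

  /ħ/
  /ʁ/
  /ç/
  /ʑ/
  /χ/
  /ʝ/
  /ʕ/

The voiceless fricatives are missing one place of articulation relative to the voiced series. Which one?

alveolo-palatal

Voiceless: /ç/ (palatal), /χ/ (uvular), /ħ/ (pharyngeal).
Voiced: /ʑ/ (alveolo-palatal), /ʝ/ (palatal), /ʁ/ (uvular), /ʕ/ (pharyngeal).
Every place of articulation has a voiceless member except alveolo-palatal, where /ɕ/ would be expected.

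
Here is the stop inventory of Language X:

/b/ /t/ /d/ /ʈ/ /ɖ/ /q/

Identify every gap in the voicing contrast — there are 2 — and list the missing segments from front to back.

place of articulation  voiceless  voiced  
bilabial          —         b       
alveolar          t         d       
retroflex         ʈ         ɖ       
uvular            q         —       
Gaps, from front to back: bilabial lacks voiceless (/p/); uvular lacks voiced (/ɢ/).

/p/, /ɢ/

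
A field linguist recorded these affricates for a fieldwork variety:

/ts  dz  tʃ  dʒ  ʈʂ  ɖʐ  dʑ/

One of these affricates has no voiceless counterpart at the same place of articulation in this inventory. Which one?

Alveolar: /ts/ ~ /dz/
Postalveolar: /tʃ/ ~ /dʒ/
Retroflex: /ʈʂ/ ~ /ɖʐ/
Alveolo-palatal: only /dʑ/ (voiced); no voiceless partner.
So /dʑ/ is the unpaired segment.

/dʑ/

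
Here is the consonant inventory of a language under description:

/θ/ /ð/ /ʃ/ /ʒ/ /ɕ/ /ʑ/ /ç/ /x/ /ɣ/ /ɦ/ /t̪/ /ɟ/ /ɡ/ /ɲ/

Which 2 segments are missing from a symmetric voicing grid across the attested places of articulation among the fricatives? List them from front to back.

/ʝ/, /h/

place of articulation  voiceless  voiced  
dental            θ         ð       
postalveolar      ʃ         ʒ       
alveolo-palatal   ɕ         ʑ       
palatal           ç         —       
velar             x         ɣ       
glottal           —         ɦ       
Gaps, from front to back: palatal lacks voiced (/ʝ/); glottal lacks voiceless (/h/).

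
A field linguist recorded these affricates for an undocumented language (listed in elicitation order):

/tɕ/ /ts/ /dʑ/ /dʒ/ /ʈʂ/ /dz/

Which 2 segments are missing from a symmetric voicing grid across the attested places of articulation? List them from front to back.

/tʃ/, /ɖʐ/

place of articulation  voiceless  voiced  
alveolar          ts        dz      
postalveolar      —         dʒ      
retroflex         ʈʂ        —       
alveolo-palatal   tɕ        dʑ      
Gaps, from front to back: postalveolar lacks voiceless (/tʃ/); retroflex lacks voiced (/ɖʐ/).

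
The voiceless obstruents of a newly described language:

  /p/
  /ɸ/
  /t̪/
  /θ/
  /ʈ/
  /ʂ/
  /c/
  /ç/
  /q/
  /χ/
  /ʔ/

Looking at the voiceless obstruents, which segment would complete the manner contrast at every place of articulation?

place of articulation  stop      fricative
bilabial          p         ɸ       
dental            t̪        θ       
retroflex         ʈ         ʂ       
palatal           c         ç       
uvular            q         χ       
glottal           ʔ         —       
The glottal row has no fricative member, so the gap is the glottal fricative /h/.

/h/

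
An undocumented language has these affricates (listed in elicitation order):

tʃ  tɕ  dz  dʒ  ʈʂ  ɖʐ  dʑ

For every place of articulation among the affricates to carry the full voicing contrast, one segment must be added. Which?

/ts/

alveolar: voiceless —, voiced /dz/.
postalveolar: voiceless /tʃ/, voiced /dʒ/.
retroflex: voiceless /ʈʂ/, voiced /ɖʐ/.
alveolo-palatal: voiceless /tɕ/, voiced /dʑ/.
The alveolar row has no voiceless member, so the gap is the voiceless alveolar affricate /ts/.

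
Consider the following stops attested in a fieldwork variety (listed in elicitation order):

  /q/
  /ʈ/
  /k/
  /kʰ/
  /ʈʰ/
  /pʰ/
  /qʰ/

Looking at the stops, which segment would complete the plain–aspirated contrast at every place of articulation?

/p/

place of articulation  plain     aspirated
bilabial          —         pʰ      
retroflex         ʈ         ʈʰ      
velar             k         kʰ      
uvular            q         qʰ      
The bilabial row has no plain member, so the gap is the plain bilabial stop /p/.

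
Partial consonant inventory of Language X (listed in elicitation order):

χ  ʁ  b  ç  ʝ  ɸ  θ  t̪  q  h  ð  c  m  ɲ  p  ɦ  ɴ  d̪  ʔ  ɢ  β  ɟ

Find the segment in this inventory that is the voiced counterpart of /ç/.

/ç/ is a voiceless palatal fricative.
The voiced counterpart is a voiced palatal fricative — in this inventory, /ʝ/.

/ʝ/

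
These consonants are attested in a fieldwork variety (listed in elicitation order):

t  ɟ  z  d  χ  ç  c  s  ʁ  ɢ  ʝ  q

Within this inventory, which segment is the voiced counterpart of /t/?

/d/

/t/ is a voiceless alveolar stop.
The voiced counterpart is a voiced alveolar stop — in this inventory, /d/.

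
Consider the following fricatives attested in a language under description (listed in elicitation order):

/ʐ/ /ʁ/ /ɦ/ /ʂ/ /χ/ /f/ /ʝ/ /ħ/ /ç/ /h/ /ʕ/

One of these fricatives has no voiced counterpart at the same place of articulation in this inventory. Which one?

/f/

Retroflex: /ʂ/ ~ /ʐ/
Palatal: /ç/ ~ /ʝ/
Uvular: /χ/ ~ /ʁ/
Pharyngeal: /ħ/ ~ /ʕ/
Glottal: /h/ ~ /ɦ/
Labiodental: only /f/ (voiceless); no voiced partner.
So /f/ is the unpaired segment.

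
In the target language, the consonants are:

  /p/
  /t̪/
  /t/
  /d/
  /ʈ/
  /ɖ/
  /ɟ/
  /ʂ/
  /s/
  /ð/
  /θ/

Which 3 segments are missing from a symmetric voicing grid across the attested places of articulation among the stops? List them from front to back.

/b/, /d̪/, /c/

Voiceless: /p/ (bilabial), /t̪/ (dental), /t/ (alveolar), /ʈ/ (retroflex).
Voiced: /d/ (alveolar), /ɖ/ (retroflex), /ɟ/ (palatal).
Gaps, from front to back: bilabial lacks voiced (/b/); dental lacks voiced (/d̪/); palatal lacks voiceless (/c/).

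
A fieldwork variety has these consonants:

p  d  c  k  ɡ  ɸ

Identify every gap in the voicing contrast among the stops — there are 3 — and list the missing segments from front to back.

/b/, /t/, /ɟ/

Voiceless: /p/ (bilabial), /c/ (palatal), /k/ (velar).
Voiced: /d/ (alveolar), /ɡ/ (velar).
Gaps, from front to back: bilabial lacks voiced (/b/); alveolar lacks voiceless (/t/); palatal lacks voiced (/ɟ/).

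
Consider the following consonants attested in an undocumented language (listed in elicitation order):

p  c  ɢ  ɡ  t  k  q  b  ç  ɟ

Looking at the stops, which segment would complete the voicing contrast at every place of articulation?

/d/

bilabial: voiceless /p/, voiced /b/.
alveolar: voiceless /t/, voiced —.
palatal: voiceless /c/, voiced /ɟ/.
velar: voiceless /k/, voiced /ɡ/.
uvular: voiceless /q/, voiced /ɢ/.
The alveolar row has no voiced member, so the gap is the voiced alveolar stop /d/.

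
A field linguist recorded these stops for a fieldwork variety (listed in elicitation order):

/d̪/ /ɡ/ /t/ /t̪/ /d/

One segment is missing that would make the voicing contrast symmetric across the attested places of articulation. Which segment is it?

place of articulation  voiceless  voiced  
dental            t̪        d̪      
alveolar          t         d       
velar             —         ɡ       
The velar row has no voiceless member, so the gap is the voiceless velar stop /k/.

/k/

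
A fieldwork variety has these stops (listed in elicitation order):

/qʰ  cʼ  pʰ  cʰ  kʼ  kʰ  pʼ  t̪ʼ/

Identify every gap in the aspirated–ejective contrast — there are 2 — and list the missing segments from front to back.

/t̪ʰ/, /qʼ/

place of articulation  aspirated  ejective
bilabial          pʰ        pʼ      
dental            —         t̪ʼ     
palatal           cʰ        cʼ      
velar             kʰ        kʼ      
uvular            qʰ        —       
Gaps, from front to back: dental lacks aspirated (/t̪ʰ/); uvular lacks ejective (/qʼ/).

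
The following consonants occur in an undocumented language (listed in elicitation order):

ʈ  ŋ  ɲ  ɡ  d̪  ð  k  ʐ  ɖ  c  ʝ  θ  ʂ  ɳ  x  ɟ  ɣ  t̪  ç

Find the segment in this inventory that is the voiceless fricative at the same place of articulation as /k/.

/k/ is a voiceless velar stop.
The voiceless fricative at the same place is a voiceless velar fricative — in this inventory, /x/.

/x/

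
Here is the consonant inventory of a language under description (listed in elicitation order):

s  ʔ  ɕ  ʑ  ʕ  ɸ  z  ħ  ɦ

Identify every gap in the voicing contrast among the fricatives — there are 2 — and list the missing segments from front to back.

bilabial: voiceless /ɸ/, voiced —.
alveolar: voiceless /s/, voiced /z/.
alveolo-palatal: voiceless /ɕ/, voiced /ʑ/.
pharyngeal: voiceless /ħ/, voiced /ʕ/.
glottal: voiceless —, voiced /ɦ/.
Gaps, from front to back: bilabial lacks voiced (/β/); glottal lacks voiceless (/h/).

/β/, /h/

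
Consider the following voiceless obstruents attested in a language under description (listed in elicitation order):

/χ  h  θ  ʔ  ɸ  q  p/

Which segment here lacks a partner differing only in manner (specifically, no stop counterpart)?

/θ/

Bilabial: /p/ ~ /ɸ/
Uvular: /q/ ~ /χ/
Glottal: /ʔ/ ~ /h/
Dental: only /θ/ (fricative); no stop partner.
So /θ/ is the unpaired segment.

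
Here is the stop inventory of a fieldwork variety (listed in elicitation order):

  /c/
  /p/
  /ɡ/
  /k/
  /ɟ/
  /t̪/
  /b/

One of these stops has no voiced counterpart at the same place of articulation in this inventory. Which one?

Bilabial: /p/ ~ /b/
Palatal: /c/ ~ /ɟ/
Velar: /k/ ~ /ɡ/
Dental: only /t̪/ (voiceless); no voiced partner.
So /t̪/ is the unpaired segment.

/t̪/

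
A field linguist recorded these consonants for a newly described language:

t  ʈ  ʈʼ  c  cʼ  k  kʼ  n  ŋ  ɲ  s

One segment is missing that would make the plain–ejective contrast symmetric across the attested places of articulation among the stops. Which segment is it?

alveolar: plain /t/, ejective —.
retroflex: plain /ʈ/, ejective /ʈʼ/.
palatal: plain /c/, ejective /cʼ/.
velar: plain /k/, ejective /kʼ/.
The alveolar row has no ejective member, so the gap is the ejective alveolar stop /tʼ/.

/tʼ/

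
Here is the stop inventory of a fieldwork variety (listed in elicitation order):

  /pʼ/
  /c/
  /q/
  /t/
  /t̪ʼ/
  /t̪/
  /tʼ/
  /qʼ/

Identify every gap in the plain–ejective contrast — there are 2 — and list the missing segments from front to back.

Plain: /t̪/ (dental), /t/ (alveolar), /c/ (palatal), /q/ (uvular).
Ejective: /pʼ/ (bilabial), /t̪ʼ/ (dental), /tʼ/ (alveolar), /qʼ/ (uvular).
Gaps, from front to back: bilabial lacks plain (/p/); palatal lacks ejective (/cʼ/).

/p/, /cʼ/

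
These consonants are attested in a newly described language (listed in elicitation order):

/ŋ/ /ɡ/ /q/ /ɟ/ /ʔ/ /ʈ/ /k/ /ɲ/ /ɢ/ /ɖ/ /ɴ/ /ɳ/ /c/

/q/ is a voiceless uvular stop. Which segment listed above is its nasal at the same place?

/ɴ/

The nasal at the same place is an uvular nasal — in this inventory, /ɴ/.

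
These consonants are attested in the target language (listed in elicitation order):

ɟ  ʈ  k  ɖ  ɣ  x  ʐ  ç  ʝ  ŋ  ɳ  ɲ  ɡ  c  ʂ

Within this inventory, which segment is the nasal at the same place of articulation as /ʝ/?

/ɲ/

/ʝ/ is a voiced palatal fricative.
The nasal at the same place is a palatal nasal — in this inventory, /ɲ/.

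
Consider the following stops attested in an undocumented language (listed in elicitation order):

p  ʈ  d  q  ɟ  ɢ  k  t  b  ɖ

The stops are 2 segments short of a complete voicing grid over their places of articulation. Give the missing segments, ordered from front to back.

Voiceless: /p/ (bilabial), /t/ (alveolar), /ʈ/ (retroflex), /k/ (velar), /q/ (uvular).
Voiced: /b/ (bilabial), /d/ (alveolar), /ɖ/ (retroflex), /ɟ/ (palatal), /ɢ/ (uvular).
Gaps, from front to back: palatal lacks voiceless (/c/); velar lacks voiced (/ɡ/).

/c/, /ɡ/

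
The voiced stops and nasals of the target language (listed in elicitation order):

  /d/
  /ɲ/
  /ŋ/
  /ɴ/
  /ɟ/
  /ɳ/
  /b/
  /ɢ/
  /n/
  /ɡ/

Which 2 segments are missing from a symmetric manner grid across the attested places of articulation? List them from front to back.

Oral stop: /b/ (bilabial), /d/ (alveolar), /ɟ/ (palatal), /ɡ/ (velar), /ɢ/ (uvular).
Nasal: /n/ (alveolar), /ɳ/ (retroflex), /ɲ/ (palatal), /ŋ/ (velar), /ɴ/ (uvular).
Gaps, from front to back: bilabial lacks nasal (/m/); retroflex lacks oral stop (/ɖ/).

/m/, /ɖ/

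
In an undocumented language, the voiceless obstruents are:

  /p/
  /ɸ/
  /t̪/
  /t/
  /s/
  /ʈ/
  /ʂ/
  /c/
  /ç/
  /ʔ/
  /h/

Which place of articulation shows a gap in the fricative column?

dental

place of articulation  stop      fricative
bilabial          p         ɸ       
dental            t̪        —       
alveolar          t         s       
retroflex         ʈ         ʂ       
palatal           c         ç       
glottal           ʔ         h       
Every place of articulation has a fricative member except dental, where /θ/ would be expected.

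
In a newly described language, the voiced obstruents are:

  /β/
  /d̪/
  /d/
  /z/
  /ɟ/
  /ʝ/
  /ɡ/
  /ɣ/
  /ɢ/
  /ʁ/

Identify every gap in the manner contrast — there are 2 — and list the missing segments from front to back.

/b/, /ð/

Stop: /d̪/ (dental), /d/ (alveolar), /ɟ/ (palatal), /ɡ/ (velar), /ɢ/ (uvular).
Fricative: /β/ (bilabial), /z/ (alveolar), /ʝ/ (palatal), /ɣ/ (velar), /ʁ/ (uvular).
Gaps, from front to back: bilabial lacks stop (/b/); dental lacks fricative (/ð/).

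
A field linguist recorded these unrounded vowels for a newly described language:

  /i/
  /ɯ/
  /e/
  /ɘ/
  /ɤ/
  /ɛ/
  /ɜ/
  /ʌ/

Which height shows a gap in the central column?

high

high: front /i/, central —, back /ɯ/.
high-mid: front /e/, central /ɘ/, back /ɤ/.
low-mid: front /ɛ/, central /ɜ/, back /ʌ/.
Every height has a central member except high, where /ɨ/ would be expected.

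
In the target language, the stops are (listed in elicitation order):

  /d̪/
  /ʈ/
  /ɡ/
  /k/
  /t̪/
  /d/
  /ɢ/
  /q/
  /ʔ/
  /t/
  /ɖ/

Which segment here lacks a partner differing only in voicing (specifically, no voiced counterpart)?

Dental: /t̪/ ~ /d̪/
Alveolar: /t/ ~ /d/
Retroflex: /ʈ/ ~ /ɖ/
Velar: /k/ ~ /ɡ/
Uvular: /q/ ~ /ɢ/
Glottal: only /ʔ/ (voiceless); no voiced partner.
So /ʔ/ is the unpaired segment.

/ʔ/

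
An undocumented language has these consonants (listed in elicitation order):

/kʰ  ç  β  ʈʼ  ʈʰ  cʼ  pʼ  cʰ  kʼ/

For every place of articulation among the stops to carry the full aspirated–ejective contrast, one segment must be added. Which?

bilabial: aspirated —, ejective /pʼ/.
retroflex: aspirated /ʈʰ/, ejective /ʈʼ/.
palatal: aspirated /cʰ/, ejective /cʼ/.
velar: aspirated /kʰ/, ejective /kʼ/.
The bilabial row has no aspirated member, so the gap is the aspirated bilabial stop /pʰ/.

/pʰ/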